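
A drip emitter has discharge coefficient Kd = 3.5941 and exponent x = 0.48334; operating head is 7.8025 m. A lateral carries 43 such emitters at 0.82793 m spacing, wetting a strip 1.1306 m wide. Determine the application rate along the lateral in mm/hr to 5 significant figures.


Approach: apply the emitter equation with a lateral mass balance, q = Kd*h^x; Q = n*q; rate = Q/(n*spacing*width).
Step 1 — single emitter flow (q = Kd*h^x):
  q = 3.5941 * 7.8025^0.48334 = 9.701579 L/hr
Step 2 — total lateral flow: Q = 43 * 9.701579 = 417.1679 L/hr
Step 3 — wetted area: A = 43 * 0.82793 * 1.1306 = 40.25048 m^2
Step 4 — application rate: Q/A = 417.1679/40.25048 = 10.364 mm/hr
Therefore the application rate along the lateral = 10.364 mm/hr.


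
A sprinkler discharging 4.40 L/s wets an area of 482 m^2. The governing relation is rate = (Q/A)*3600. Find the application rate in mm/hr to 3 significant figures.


rate = (4.40 / 482) * 3600 = 32.9 mm/hr
Therefore the application rate = 32.9 mm/hr.


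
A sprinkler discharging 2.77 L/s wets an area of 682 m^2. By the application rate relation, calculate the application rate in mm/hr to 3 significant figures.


Approach: apply the application rate relation, rate = (Q/A)*3600.
rate = (2.77 / 682) * 3600 = 14.6 mm/hr
Therefore the application rate = 14.6 mm/hr.


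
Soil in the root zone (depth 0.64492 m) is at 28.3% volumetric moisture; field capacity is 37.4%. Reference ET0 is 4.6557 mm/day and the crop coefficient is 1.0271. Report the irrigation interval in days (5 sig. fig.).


Approach: apply soil-water budget scheduling, SMD = (FC-theta)/100*depth*1000; ETc = ET0*Kc; interval = SMD/ETc.
Step 1 — soil moisture deficit:
  SMD = (37.4 - 28.3)/100 * 0.64492 * 1000 = 58.68772 mm
Step 2 — daily crop ET (ETc = ET0*Kc):
  ETc = 4.6557 * 1.0271 = 4.781869 mm/day
Step 3 — irrigation interval (SMD/ETc):
  interval = 58.68772 / 4.781869 = 12.273 days
Therefore the irrigation interval = 12.273 days.


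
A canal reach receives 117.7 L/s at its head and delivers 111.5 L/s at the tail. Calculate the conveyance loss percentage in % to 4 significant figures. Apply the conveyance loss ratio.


Approach: apply the conveyance loss ratio, loss% = ((Q_head - Q_tail)/Q_head)*100.
loss = ((117.7 - 111.5)/117.7)*100 = 5.268 %
Therefore the conveyance loss percentage = 5.268 %.


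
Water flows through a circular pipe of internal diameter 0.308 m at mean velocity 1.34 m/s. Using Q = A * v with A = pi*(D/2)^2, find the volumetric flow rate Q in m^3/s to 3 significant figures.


A = pi*(0.308/2)^2 = 0.074506 m^2
Q = 0.074506 * 1.34 = 0.0998 m^3/s
Therefore the volumetric flow rate Q = 0.0998 m^3/s.


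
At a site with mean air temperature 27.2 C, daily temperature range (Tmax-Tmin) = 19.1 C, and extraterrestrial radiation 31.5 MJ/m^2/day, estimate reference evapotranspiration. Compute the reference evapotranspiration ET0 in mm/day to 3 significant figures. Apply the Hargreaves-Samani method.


Approach: apply the Hargreaves-Samani method, ET0 = 0.0023*(Tmean+17.8)*sqrt(Tmax-Tmin)*0.408*Ra.
ET0 = 0.0023*(27.2+17.8)*sqrt(19.1)*0.408*31.5 = 5.81 mm/day
Therefore the reference evapotranspiration ET0 = 5.81 mm/day.


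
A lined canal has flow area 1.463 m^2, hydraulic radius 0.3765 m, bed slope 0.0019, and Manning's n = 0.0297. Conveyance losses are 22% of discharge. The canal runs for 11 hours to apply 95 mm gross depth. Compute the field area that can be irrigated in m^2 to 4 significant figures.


Approach: apply Manning's equation with a conveyance and depth budget, Q = (1/n)*A*R^(2/3)*S^(1/2); Q_field = Q*(1-loss); Area = Q_field*t/(d/1000).
Step 1 — canal discharge (Manning's equation):
  Q = (1/0.0297) * 1.463 * 0.3765^(2/3) * 0.0019^(1/2) = 1.11954 m^3/s
Step 2 — delivered flow: Q_field = 1.11954*(1 - 22/100) = 0.873245 m^3/s
Step 3 — volume delivered: V = 0.873245 * 11*3600 = 34580.5 m^3
Step 4 — area served: A = V / (depth/1000) = 34580.5 / 0.095 = 364000 m^2
Therefore the field area that can be irrigated = 364000 m^2.


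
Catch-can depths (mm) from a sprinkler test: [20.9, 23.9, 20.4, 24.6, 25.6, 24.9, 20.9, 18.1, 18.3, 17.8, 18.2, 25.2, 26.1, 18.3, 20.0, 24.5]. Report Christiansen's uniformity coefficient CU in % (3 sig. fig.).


Approach: apply Christiansen's uniformity coefficient, CU = (1 - mean_abs_deviation/mean)*100.
mean = 21.731 mm
mean |d_i - mean| = 2.8352 mm
CU = (1 - 2.8352/21.731)*100 = 87.0 %
Therefore Christiansen's uniformity coefficient CU = 87.0 %.


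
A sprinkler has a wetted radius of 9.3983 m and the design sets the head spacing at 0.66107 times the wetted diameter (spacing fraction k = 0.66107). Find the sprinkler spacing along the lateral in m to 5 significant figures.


Approach: apply the sprinkler spacing rule (spacing as a fraction of wetted diameter), S = k*(2*R).
S = 0.66107 * (2 * 9.3983) = 12.426 m
Therefore the sprinkler spacing along the lateral = 12.426 m.


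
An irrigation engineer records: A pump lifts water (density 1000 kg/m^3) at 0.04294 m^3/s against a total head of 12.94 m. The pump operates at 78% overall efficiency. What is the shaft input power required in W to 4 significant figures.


Approach: apply hydraulic power then efficiency conversion, P = rho*g*Q*H; P_in = P/eta.
Step 1 — hydraulic power (P = rho*g*Q*H):
  P = 1000 * 9.81 * 0.04294 * 12.94 = 5450.86 W
Step 2 — input power: P_in = P/eta = 5450.86 / 0.78 = 6988 W
Therefore the shaft input power required = 6988 W.


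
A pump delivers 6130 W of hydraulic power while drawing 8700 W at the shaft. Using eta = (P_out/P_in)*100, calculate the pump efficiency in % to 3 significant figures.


eta = (6130 / 8700) * 100 = 70.5 %
Therefore the pump efficiency = 70.5 %.


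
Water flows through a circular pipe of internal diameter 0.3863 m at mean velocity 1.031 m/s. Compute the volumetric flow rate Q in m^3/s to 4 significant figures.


Approach: apply the continuity equation for pipe flow, Q = A * v with A = pi*(D/2)^2.
A = pi*(0.3863/2)^2 = 0.117203 m^2
Q = 0.117203 * 1.031 = 0.1208 m^3/s
Therefore the volumetric flow rate Q = 0.1208 m^3/s.


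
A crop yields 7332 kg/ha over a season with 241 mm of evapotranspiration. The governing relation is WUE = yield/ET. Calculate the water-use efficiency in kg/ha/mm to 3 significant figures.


WUE = 7332 / 241 = 30.4 kg/ha/mm
Therefore the water-use efficiency = 30.4 kg/ha/mm.


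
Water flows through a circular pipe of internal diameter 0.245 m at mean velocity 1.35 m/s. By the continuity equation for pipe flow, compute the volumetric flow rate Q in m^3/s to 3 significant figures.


Approach: apply the continuity equation for pipe flow, Q = A * v with A = pi*(D/2)^2.
A = pi*(0.245/2)^2 = 0.047144 m^2
Q = 0.047144 * 1.35 = 0.0636 m^3/s
Therefore the volumetric flow rate Q = 0.0636 m^3/s.


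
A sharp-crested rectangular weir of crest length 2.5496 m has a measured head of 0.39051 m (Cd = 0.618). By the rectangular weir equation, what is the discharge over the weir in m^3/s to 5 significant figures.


Approach: apply the rectangular weir equation, Q = (2/3)*Cd*L*sqrt(2g)*H^1.5.
Q = (2/3)*0.618*2.5496*sqrt(2*9.81)*0.39051^1.5 = 1.1354 m^3/s
Therefore the discharge over the weir = 1.1354 m^3/s.


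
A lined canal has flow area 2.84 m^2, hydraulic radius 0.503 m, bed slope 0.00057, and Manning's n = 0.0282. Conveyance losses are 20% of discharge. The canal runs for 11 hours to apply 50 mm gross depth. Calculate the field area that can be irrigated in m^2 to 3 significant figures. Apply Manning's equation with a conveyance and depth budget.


Approach: apply Manning's equation with a conveyance and depth budget, Q = (1/n)*A*R^(2/3)*S^(1/2); Q_field = Q*(1-loss); Area = Q_field*t/(d/1000).
Step 1 — canal discharge (Manning's equation):
  Q = (1/0.0282) * 2.84 * 0.503^(2/3) * 0.00057^(1/2) = 1.5207 m^3/s
Step 2 — delivered flow: Q_field = 1.5207*(1 - 20/100) = 1.2166 m^3/s
Step 3 — volume delivered: V = 1.2166 * 11*3600 = 48177 m^3
Step 4 — area served: A = V / (depth/1000) = 48177 / 0.05 = 964000 m^2
Therefore the field area that can be irrigated = 964000 m^2.


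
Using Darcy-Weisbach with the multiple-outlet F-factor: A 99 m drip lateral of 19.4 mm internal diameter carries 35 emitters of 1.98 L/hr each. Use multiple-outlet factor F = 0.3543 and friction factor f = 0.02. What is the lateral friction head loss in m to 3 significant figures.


Approach: apply Darcy-Weisbach with the multiple-outlet F-factor, Q = n*q/(3600*1000) m^3/s; v = Q/A; hf = F*f*(L/D)*(v^2/(2g)).
Q = 35*1.98/(3600*1000) = 1.9250e-05 m^3/s
A = pi*(19.4e-3/2)^2 = 2.9559e-04 m^2, so v = Q/A = 0.065123 m/s
hf = 0.3543*0.02*(99/0.0194)*(0.065123^2/(2*9.81)) = 0.00782 m
Therefore the lateral friction head loss = 0.00782 m.


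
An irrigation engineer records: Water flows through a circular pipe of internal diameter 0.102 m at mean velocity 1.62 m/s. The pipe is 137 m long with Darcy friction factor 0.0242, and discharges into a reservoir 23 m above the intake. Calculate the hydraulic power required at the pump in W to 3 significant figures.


Approach: apply continuity + Darcy-Weisbach + hydraulic power, Q = A*v; hf = f*(L/D)*(v^2/(2g)); H = static + hf; P = rho*g*Q*H.
Step 1 — flow rate (continuity, Q = A*v):
  A = pi*(0.102/2)^2 = 0.0081713 m^2
  Q = 0.0081713 * 1.62 = 0.013237 m^3/s
Step 2 — friction head loss (Darcy-Weisbach):
  hf = 0.0242 * (137/0.102) * (1.62^2 / (2*9.81))
  hf = 4.3478 m
Step 3 — total head: H = 23 + 4.3478 = 27.348 m
Step 4 — hydraulic power (P = rho*g*Q*H):
  P = 1000 * 9.81 * 0.013237 * 27.348 = 3550 W
Therefore the hydraulic power required at the pump = 3550 W.


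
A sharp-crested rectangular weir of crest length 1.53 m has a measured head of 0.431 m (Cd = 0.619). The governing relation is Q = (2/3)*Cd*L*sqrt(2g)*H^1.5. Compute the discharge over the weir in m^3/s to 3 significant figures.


Q = (2/3)*0.619*1.53*sqrt(2*9.81)*0.431^1.5 = 0.791 m^3/s
Therefore the discharge over the weir = 0.791 m^3/s.


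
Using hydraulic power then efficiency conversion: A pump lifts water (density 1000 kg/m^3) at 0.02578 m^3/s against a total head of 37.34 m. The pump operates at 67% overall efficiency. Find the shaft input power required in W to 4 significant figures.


Approach: apply hydraulic power then efficiency conversion, P = rho*g*Q*H; P_in = P/eta.
Step 1 — hydraulic power (P = rho*g*Q*H):
  P = 1000 * 9.81 * 0.02578 * 37.34 = 9443.35 W
Step 2 — input power: P_in = P/eta = 9443.35 / 0.67 = 14090 W
Therefore the shaft input power required = 14090 W.


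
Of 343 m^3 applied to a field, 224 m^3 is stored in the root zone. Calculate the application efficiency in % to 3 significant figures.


Approach: apply the application efficiency ratio, Ea = (stored/applied)*100.
Ea = (224/343)*100 = 65.3 %
Therefore the application efficiency = 65.3 %.


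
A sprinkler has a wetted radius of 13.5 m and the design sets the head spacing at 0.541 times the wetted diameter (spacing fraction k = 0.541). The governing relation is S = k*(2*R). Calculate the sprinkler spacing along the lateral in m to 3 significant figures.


S = 0.541 * (2 * 13.5) = 14.6 m
Therefore the sprinkler spacing along the lateral = 14.6 m.


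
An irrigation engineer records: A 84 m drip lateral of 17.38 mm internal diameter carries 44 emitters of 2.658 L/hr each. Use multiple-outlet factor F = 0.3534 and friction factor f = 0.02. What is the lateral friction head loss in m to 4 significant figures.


Approach: apply Darcy-Weisbach with the multiple-outlet F-factor, Q = n*q/(3600*1000) m^3/s; v = Q/A; hf = F*f*(L/D)*(v^2/(2g)).
Q = 44*2.658/(3600*1000) = 3.24867e-05 m^3/s
A = pi*(17.38e-3/2)^2 = 2.37241e-04 m^2, so v = Q/A = 0.136935 m/s
hf = 0.3534*0.02*(84/0.01738)*(0.136935^2/(2*9.81)) = 0.03265 m
Therefore the lateral friction head loss = 0.03265 m.


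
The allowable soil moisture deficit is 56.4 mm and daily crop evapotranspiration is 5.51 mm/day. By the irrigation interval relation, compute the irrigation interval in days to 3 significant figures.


Approach: apply the irrigation interval relation, interval = SMD / ETc.
interval = 56.4 / 5.51 = 10.2 days
Therefore the irrigation interval = 10.2 days.


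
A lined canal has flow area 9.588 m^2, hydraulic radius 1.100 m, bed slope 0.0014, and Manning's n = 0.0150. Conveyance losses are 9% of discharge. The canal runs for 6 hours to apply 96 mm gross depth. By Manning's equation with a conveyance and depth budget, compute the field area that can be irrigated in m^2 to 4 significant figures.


Approach: apply Manning's equation with a conveyance and depth budget, Q = (1/n)*A*R^(2/3)*S^(1/2); Q_field = Q*(1-loss); Area = Q_field*t/(d/1000).
Step 1 — canal discharge (Manning's equation):
  Q = (1/0.0150) * 9.588 * 1.100^(2/3) * 0.0014^(1/2) = 25.4857 m^3/s
Step 2 — delivered flow: Q_field = 25.4857*(1 - 9/100) = 23.1920 m^3/s
Step 3 — volume delivered: V = 23.1920 * 6*3600 = 500946 m^3
Step 4 — area served: A = V / (depth/1000) = 500946 / 0.096 = 5218000 m^2
Therefore the field area that can be irrigated = 5218000 m^2.


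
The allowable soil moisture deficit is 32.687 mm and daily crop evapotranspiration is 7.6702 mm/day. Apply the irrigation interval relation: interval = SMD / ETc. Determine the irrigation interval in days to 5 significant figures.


interval = 32.687 / 7.6702 = 4.2616 days
Therefore the irrigation interval = 4.2616 days.


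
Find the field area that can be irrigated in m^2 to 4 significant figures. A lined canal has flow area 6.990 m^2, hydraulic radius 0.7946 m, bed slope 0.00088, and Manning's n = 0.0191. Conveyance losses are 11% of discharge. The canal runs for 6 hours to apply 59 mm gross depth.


Approach: apply Manning's equation with a conveyance and depth budget, Q = (1/n)*A*R^(2/3)*S^(1/2); Q_field = Q*(1-loss); Area = Q_field*t/(d/1000).
Step 1 — canal discharge (Manning's equation):
  Q = (1/0.0191) * 6.990 * 0.7946^(2/3) * 0.00088^(1/2) = 9.31360 m^3/s
Step 2 — delivered flow: Q_field = 9.31360*(1 - 11/100) = 8.28910 m^3/s
Step 3 — volume delivered: V = 8.28910 * 6*3600 = 179045 m^3
Step 4 — area served: A = V / (depth/1000) = 179045 / 0.059 = 3035000 m^2
Therefore the field area that can be irrigated = 3035000 m^2.


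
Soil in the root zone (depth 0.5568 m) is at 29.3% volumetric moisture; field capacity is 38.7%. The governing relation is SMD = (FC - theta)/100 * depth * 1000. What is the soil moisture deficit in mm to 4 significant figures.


SMD = (38.7 - 29.3)/100 * 0.5568 * 1000 = 52.34 mm
Therefore the soil moisture deficit = 52.34 mm.


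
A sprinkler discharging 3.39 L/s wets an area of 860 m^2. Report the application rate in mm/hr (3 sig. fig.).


Approach: apply the application rate relation, rate = (Q/A)*3600.
rate = (3.39 / 860) * 3600 = 14.2 mm/hr
Therefore the application rate = 14.2 mm/hr.


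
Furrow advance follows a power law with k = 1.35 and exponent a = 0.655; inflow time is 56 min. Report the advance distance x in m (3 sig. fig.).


Approach: apply the power-law advance function, x = k*t^a.
x = 1.35 * 56^0.655 = 18.9 m
Therefore the advance distance x = 18.9 m.


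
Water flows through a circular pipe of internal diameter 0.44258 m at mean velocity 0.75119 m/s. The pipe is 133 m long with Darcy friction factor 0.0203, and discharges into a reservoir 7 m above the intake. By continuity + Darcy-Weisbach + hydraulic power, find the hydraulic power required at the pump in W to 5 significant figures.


Approach: apply continuity + Darcy-Weisbach + hydraulic power, Q = A*v; hf = f*(L/D)*(v^2/(2g)); H = static + hf; P = rho*g*Q*H.
Step 1 — flow rate (continuity, Q = A*v):
  A = pi*(0.44258/2)^2 = 0.1538415 m^2
  Q = 0.1538415 * 0.75119 = 0.1155642 m^3/s
Step 2 — friction head loss (Darcy-Weisbach):
  hf = 0.0203 * (133/0.44258) * (0.75119^2 / (2*9.81))
  hf = 0.1754513 m
Step 3 — total head: H = 7 + 0.1754513 = 7.175451 m
Step 4 — hydraulic power (P = rho*g*Q*H):
  P = 1000 * 9.81 * 0.1155642 * 7.175451 = 8134.7 W
Therefore the hydraulic power required at the pump = 8134.7 W.


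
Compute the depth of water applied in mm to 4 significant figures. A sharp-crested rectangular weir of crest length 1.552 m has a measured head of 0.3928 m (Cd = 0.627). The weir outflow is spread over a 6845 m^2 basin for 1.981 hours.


Approach: apply the rectangular weir equation with a volume-to-depth conversion, Q = (2/3)*Cd*L*sqrt(2g)*H^1.5; d = Q*t/A * 1000.
Step 1 — weir discharge:
  Q = (2/3)*0.627*1.552*sqrt(2*9.81)*0.3928^1.5 = 0.707416 m^3/s
Step 2 — volume: V = 0.707416 * 1.981*3600 = 5045.01 m^3
Step 3 — depth: d = V/A * 1000 = 5045.01/6845 * 1000 = 737.0 mm
Therefore the depth of water applied = 737.0 mm.


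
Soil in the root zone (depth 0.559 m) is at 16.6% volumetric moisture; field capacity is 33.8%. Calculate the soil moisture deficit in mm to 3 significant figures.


Approach: apply the soil moisture deficit relation, SMD = (FC - theta)/100 * depth * 1000.
SMD = (33.8 - 16.6)/100 * 0.559 * 1000 = 96.1 mm
Therefore the soil moisture deficit = 96.1 mm.


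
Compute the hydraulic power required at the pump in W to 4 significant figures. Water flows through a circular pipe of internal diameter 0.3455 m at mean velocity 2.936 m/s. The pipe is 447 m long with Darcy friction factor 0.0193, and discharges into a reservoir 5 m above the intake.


Approach: apply continuity + Darcy-Weisbach + hydraulic power, Q = A*v; hf = f*(L/D)*(v^2/(2g)); H = static + hf; P = rho*g*Q*H.
Step 1 — flow rate (continuity, Q = A*v):
  A = pi*(0.3455/2)^2 = 0.0937532 m^2
  Q = 0.0937532 * 2.936 = 0.275259 m^3/s
Step 2 — friction head loss (Darcy-Weisbach):
  hf = 0.0193 * (447/0.3455) * (2.936^2 / (2*9.81))
  hf = 10.9706 m
Step 3 — total head: H = 5 + 10.9706 = 15.9706 m
Step 4 — hydraulic power (P = rho*g*Q*H):
  P = 1000 * 9.81 * 0.275259 * 15.9706 = 43130 W
Therefore the hydraulic power required at the pump = 43130 W.


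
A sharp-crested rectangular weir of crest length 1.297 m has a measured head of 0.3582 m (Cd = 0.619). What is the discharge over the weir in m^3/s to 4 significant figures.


Approach: apply the rectangular weir equation, Q = (2/3)*Cd*L*sqrt(2g)*H^1.5.
Q = (2/3)*0.619*1.297*sqrt(2*9.81)*0.3582^1.5 = 0.5082 m^3/s
Therefore the discharge over the weir = 0.5082 m^3/s.


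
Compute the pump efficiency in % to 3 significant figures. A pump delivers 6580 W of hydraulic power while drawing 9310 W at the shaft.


Approach: apply the efficiency ratio, eta = (P_out/P_in)*100.
eta = (6580 / 9310) * 100 = 70.7 %
Therefore the pump efficiency = 70.7 %.


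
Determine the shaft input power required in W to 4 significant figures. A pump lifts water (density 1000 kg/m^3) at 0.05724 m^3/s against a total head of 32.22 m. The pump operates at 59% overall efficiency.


Approach: apply hydraulic power then efficiency conversion, P = rho*g*Q*H; P_in = P/eta.
Step 1 — hydraulic power (P = rho*g*Q*H):
  P = 1000 * 9.81 * 0.05724 * 32.22 = 18092.3 W
Step 2 — input power: P_in = P/eta = 18092.3 / 0.59 = 30660 W
Therefore the shaft input power required = 30660 W.


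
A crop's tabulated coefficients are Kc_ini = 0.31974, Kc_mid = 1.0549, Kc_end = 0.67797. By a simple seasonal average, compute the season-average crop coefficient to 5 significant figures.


Approach: apply a simple seasonal average, Kc_avg = (Kc_ini + Kc_mid + Kc_end)/3.
Kc_avg = (0.31974 + 1.0549 + 0.67797)/3 = 0.68420
Therefore the season-average crop coefficient = 0.68420.


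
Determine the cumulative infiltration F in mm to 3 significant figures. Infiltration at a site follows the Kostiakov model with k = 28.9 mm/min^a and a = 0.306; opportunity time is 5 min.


Approach: apply the Kostiakov infiltration equation, F = k*t^a.
F = 28.9 * 5^0.306 = 47.3 mm
Therefore the cumulative infiltration F = 47.3 mm.


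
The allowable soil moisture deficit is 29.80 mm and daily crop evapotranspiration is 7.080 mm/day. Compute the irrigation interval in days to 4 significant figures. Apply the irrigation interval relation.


Approach: apply the irrigation interval relation, interval = SMD / ETc.
interval = 29.80 / 7.080 = 4.209 days
Therefore the irrigation interval = 4.209 days.


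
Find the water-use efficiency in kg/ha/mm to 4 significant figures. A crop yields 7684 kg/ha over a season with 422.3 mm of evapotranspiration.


Approach: apply the water-use efficiency ratio, WUE = yield/ET.
WUE = 7684 / 422.3 = 18.20 kg/ha/mm
Therefore the water-use efficiency = 18.20 kg/ha/mm.


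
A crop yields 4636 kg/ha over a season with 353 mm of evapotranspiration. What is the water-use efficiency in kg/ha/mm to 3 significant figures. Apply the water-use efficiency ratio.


Approach: apply the water-use efficiency ratio, WUE = yield/ET.
WUE = 4636 / 353 = 13.1 kg/ha/mm
Therefore the water-use efficiency = 13.1 kg/ha/mm.


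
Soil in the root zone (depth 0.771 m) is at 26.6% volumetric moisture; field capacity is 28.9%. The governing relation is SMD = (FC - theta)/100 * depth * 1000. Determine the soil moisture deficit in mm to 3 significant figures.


SMD = (28.9 - 26.6)/100 * 0.771 * 1000 = 17.7 mm
Therefore the soil moisture deficit = 17.7 mm.


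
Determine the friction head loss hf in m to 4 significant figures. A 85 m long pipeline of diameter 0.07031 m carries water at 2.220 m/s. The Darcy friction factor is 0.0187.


Approach: apply the Darcy-Weisbach equation, hf = f*(L/D)*(v^2/(2g)).
hf = 0.0187 * (85/0.07031) * (2.220^2 / (2*9.81))
hf = 5.679 m
Therefore the friction head loss hf = 5.679 m.


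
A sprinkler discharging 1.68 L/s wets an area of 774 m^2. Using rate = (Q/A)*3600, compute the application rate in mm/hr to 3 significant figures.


rate = (1.68 / 774) * 3600 = 7.81 mm/hr
Therefore the application rate = 7.81 mm/hr.


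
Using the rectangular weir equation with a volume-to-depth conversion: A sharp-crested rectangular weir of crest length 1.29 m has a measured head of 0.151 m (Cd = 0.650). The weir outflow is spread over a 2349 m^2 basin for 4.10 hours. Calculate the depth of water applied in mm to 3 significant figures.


Approach: apply the rectangular weir equation with a volume-to-depth conversion, Q = (2/3)*Cd*L*sqrt(2g)*H^1.5; d = Q*t/A * 1000.
Step 1 — weir discharge:
  Q = (2/3)*0.650*1.29*sqrt(2*9.81)*0.151^1.5 = 0.14529 m^3/s
Step 2 — volume: V = 0.14529 * 4.10*3600 = 2144.4 m^3
Step 3 — depth: d = V/A * 1000 = 2144.4/2349 * 1000 = 913 mm
Therefore the depth of water applied = 913 mm.


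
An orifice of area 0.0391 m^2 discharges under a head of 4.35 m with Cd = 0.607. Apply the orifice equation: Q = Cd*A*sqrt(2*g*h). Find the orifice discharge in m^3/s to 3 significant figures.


Q = 0.607 * 0.0391 * sqrt(2*9.81*4.35) = 0.219 m^3/s
Therefore the orifice discharge = 0.219 m^3/s.


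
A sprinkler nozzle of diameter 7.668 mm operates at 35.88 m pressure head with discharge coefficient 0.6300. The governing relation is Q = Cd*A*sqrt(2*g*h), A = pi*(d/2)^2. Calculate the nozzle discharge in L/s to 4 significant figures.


A = pi*(7.668e-3/2)^2 = 4.61800e-05 m^2
Q = 0.6300 * 4.61800e-05 * sqrt(2*9.81*35.88) * 1000 = 0.7719 L/s
Therefore the nozzle discharge = 0.7719 L/s.


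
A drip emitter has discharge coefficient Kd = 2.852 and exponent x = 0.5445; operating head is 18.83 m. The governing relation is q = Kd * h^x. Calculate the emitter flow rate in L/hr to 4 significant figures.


q = 2.852 * 18.83^0.5445 = 14.10 L/hr
Therefore the emitter flow rate = 14.10 L/hr.


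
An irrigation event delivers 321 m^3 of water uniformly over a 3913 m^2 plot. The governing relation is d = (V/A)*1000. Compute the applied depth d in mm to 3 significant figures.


d = (321 / 3913) * 1000 = 82.0 mm
Therefore the applied depth d = 82.0 mm.


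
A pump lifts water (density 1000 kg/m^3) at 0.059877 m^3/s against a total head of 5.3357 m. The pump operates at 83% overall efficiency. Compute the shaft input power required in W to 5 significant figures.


Approach: apply hydraulic power then efficiency conversion, P = rho*g*Q*H; P_in = P/eta.
Step 1 — hydraulic power (P = rho*g*Q*H):
  P = 1000 * 9.81 * 0.059877 * 5.3357 = 3134.155 W
Step 2 — input power: P_in = P/eta = 3134.155 / 0.83 = 3776.1 W
Therefore the shaft input power required = 3776.1 W.


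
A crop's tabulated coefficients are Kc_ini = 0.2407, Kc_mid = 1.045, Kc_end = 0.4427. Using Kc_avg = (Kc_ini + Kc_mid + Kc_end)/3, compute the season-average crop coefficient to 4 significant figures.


Kc_avg = (0.2407 + 1.045 + 0.4427)/3 = 0.5761
Therefore the season-average crop coefficient = 0.5761.


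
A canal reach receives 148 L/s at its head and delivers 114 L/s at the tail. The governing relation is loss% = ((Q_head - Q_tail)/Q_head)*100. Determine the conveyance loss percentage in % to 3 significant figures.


loss = ((148 - 114)/148)*100 = 23.0 %
Therefore the conveyance loss percentage = 23.0 %.


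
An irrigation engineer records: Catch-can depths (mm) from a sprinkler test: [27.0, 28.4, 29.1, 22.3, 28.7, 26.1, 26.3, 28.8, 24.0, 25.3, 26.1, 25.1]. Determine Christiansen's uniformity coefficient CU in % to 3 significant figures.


Approach: apply Christiansen's uniformity coefficient, CU = (1 - mean_abs_deviation/mean)*100.
mean = 26.433 mm
mean |d_i - mean| = 1.6389 mm
CU = (1 - 1.6389/26.433)*100 = 93.8 %
Therefore Christiansen's uniformity coefficient CU = 93.8 %.


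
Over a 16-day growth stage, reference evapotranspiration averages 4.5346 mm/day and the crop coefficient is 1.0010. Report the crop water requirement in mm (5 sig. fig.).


Approach: apply the crop water requirement relation, CWR = ET0 * Kc * days.
CWR = 4.5346 * 1.0010 * 16 = 72.626 mm
Therefore the crop water requirement = 72.626 mm.


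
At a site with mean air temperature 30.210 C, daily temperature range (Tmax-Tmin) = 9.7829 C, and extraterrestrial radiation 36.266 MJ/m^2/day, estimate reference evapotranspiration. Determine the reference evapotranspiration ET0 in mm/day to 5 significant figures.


Approach: apply the Hargreaves-Samani method, ET0 = 0.0023*(Tmean+17.8)*sqrt(Tmax-Tmin)*0.408*Ra.
ET0 = 0.0023*(30.210+17.8)*sqrt(9.7829)*0.408*36.266 = 5.1104 mm/day
Therefore the reference evapotranspiration ET0 = 5.1104 mm/day.


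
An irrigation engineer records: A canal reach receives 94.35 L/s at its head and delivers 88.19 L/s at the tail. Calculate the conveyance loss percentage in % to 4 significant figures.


Approach: apply the conveyance loss ratio, loss% = ((Q_head - Q_tail)/Q_head)*100.
loss = ((94.35 - 88.19)/94.35)*100 = 6.529 %
Therefore the conveyance loss percentage = 6.529 %.


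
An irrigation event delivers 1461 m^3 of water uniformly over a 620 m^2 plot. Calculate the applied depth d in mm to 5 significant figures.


Approach: apply depth from volume over area, d = (V/A)*1000.
d = (1461 / 620) * 1000 = 2356.5 mm
Therefore the applied depth d = 2356.5 mm.


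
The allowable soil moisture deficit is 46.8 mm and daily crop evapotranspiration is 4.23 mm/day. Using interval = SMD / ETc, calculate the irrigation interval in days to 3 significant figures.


interval = 46.8 / 4.23 = 11.1 days
Therefore the irrigation interval = 11.1 days.


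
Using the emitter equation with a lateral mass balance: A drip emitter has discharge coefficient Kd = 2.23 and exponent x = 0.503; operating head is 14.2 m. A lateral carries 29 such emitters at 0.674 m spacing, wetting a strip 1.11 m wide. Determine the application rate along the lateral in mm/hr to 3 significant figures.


Approach: apply the emitter equation with a lateral mass balance, q = Kd*h^x; Q = n*q; rate = Q/(n*spacing*width).
Step 1 — single emitter flow (q = Kd*h^x):
  q = 2.23 * 14.2^0.503 = 8.4704 L/hr
Step 2 — total lateral flow: Q = 29 * 8.4704 = 245.64 L/hr
Step 3 — wetted area: A = 29 * 0.674 * 1.11 = 21.696 m^2
Step 4 — application rate: Q/A = 245.64/21.696 = 11.3 mm/hr
Therefore the application rate along the lateral = 11.3 mm/hr.


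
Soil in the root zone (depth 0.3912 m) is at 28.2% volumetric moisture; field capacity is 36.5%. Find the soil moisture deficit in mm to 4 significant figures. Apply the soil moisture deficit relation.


Approach: apply the soil moisture deficit relation, SMD = (FC - theta)/100 * depth * 1000.
SMD = (36.5 - 28.2)/100 * 0.3912 * 1000 = 32.47 mm
Therefore the soil moisture deficit = 32.47 mm.


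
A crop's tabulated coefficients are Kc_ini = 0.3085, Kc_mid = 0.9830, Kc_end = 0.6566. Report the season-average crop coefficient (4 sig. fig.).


Approach: apply a simple seasonal average, Kc_avg = (Kc_ini + Kc_mid + Kc_end)/3.
Kc_avg = (0.3085 + 0.9830 + 0.6566)/3 = 0.6494
Therefore the season-average crop coefficient = 0.6494.


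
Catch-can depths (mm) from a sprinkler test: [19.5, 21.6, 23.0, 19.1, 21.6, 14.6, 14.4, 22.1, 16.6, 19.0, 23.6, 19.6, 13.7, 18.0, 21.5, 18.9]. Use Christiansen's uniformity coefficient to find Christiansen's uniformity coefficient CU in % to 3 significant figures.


Approach: apply Christiansen's uniformity coefficient, CU = (1 - mean_abs_deviation/mean)*100.
mean = 19.175 mm
mean |d_i - mean| = 2.3875 mm
CU = (1 - 2.3875/19.175)*100 = 87.5 %
Therefore Christiansen's uniformity coefficient CU = 87.5 %.


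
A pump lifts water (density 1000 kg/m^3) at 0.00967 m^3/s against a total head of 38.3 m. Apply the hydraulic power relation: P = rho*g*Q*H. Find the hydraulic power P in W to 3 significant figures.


P = 1000 * 9.81 * 0.00967 * 38.3 = 3630 W
Therefore the hydraulic power P = 3630 W.


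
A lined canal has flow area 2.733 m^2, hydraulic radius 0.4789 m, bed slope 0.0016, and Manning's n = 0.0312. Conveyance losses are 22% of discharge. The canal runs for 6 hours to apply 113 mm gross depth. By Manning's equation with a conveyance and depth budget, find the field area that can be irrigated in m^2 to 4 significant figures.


Approach: apply Manning's equation with a conveyance and depth budget, Q = (1/n)*A*R^(2/3)*S^(1/2); Q_field = Q*(1-loss); Area = Q_field*t/(d/1000).
Step 1 — canal discharge (Manning's equation):
  Q = (1/0.0312) * 2.733 * 0.4789^(2/3) * 0.0016^(1/2) = 2.14474 m^3/s
Step 2 — delivered flow: Q_field = 2.14474*(1 - 22/100) = 1.67290 m^3/s
Step 3 — volume delivered: V = 1.67290 * 6*3600 = 36134.6 m^3
Step 4 — area served: A = V / (depth/1000) = 36134.6 / 0.113 = 319800 m^2
Therefore the field area that can be irrigated = 319800 m^2.


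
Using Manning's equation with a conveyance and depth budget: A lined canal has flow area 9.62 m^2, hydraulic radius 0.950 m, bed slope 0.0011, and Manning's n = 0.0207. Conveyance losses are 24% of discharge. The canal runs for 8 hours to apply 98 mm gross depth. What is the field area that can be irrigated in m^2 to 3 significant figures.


Approach: apply Manning's equation with a conveyance and depth budget, Q = (1/n)*A*R^(2/3)*S^(1/2); Q_field = Q*(1-loss); Area = Q_field*t/(d/1000).
Step 1 — canal discharge (Manning's equation):
  Q = (1/0.0207) * 9.62 * 0.950^(2/3) * 0.0011^(1/2) = 14.895 m^3/s
Step 2 — delivered flow: Q_field = 14.895*(1 - 24/100) = 11.320 m^3/s
Step 3 — volume delivered: V = 11.320 * 8*3600 = 326030 m^3
Step 4 — area served: A = V / (depth/1000) = 326030 / 0.098 = 3330000 m^2
Therefore the field area that can be irrigated = 3330000 m^2.


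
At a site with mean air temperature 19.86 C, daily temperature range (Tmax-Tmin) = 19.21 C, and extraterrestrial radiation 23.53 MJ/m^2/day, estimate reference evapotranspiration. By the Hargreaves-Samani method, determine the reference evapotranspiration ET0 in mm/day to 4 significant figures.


Approach: apply the Hargreaves-Samani method, ET0 = 0.0023*(Tmean+17.8)*sqrt(Tmax-Tmin)*0.408*Ra.
ET0 = 0.0023*(19.86+17.8)*sqrt(19.21)*0.408*23.53 = 3.645 mm/day
Therefore the reference evapotranspiration ET0 = 3.645 mm/day.


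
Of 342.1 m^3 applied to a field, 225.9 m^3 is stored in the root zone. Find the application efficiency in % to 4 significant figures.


Approach: apply the application efficiency ratio, Ea = (stored/applied)*100.
Ea = (225.9/342.1)*100 = 66.03 %
Therefore the application efficiency = 66.03 %.


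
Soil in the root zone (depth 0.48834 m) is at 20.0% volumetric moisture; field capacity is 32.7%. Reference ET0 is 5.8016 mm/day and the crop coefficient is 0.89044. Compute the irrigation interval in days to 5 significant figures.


Approach: apply soil-water budget scheduling, SMD = (FC-theta)/100*depth*1000; ETc = ET0*Kc; interval = SMD/ETc.
Step 1 — soil moisture deficit:
  SMD = (32.7 - 20.0)/100 * 0.48834 * 1000 = 62.01918 mm
Step 2 — daily crop ET (ETc = ET0*Kc):
  ETc = 5.8016 * 0.89044 = 5.165977 mm/day
Step 3 — irrigation interval (SMD/ETc):
  interval = 62.01918 / 5.165977 = 12.005 days
Therefore the irrigation interval = 12.005 days.


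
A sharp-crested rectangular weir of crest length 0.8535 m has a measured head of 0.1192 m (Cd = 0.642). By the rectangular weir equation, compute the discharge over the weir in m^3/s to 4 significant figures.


Approach: apply the rectangular weir equation, Q = (2/3)*Cd*L*sqrt(2g)*H^1.5.
Q = (2/3)*0.642*0.8535*sqrt(2*9.81)*0.1192^1.5 = 0.06659 m^3/s
Therefore the discharge over the weir = 0.06659 m^3/s.


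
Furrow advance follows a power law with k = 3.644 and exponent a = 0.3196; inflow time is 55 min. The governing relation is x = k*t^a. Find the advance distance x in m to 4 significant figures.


x = 3.644 * 55^0.3196 = 13.12 m
Therefore the advance distance x = 13.12 m.


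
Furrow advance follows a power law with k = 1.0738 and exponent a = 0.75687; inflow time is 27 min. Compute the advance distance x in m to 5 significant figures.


Approach: apply the power-law advance function, x = k*t^a.
x = 1.0738 * 27^0.75687 = 13.010 m
Therefore the advance distance x = 13.010 m.


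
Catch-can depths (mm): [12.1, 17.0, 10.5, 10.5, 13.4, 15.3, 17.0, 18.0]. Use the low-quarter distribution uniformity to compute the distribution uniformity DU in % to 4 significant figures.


Approach: apply the low-quarter distribution uniformity, DU = (mean of lowest quarter of readings / overall mean)*100.
sorted lowest 2 of 8: [10.5, 10.5] -> mean = 10.5000 mm
overall mean = 14.2250 mm
DU = (10.5000/14.2250)*100 = 73.81 %
Therefore the distribution uniformity DU = 73.81 %.


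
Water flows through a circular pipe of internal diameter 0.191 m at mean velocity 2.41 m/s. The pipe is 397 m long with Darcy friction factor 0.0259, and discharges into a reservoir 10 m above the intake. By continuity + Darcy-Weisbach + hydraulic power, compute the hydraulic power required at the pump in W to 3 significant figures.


Approach: apply continuity + Darcy-Weisbach + hydraulic power, Q = A*v; hf = f*(L/D)*(v^2/(2g)); H = static + hf; P = rho*g*Q*H.
Step 1 — flow rate (continuity, Q = A*v):
  A = pi*(0.191/2)^2 = 0.028652 m^2
  Q = 0.028652 * 2.41 = 0.069052 m^3/s
Step 2 — friction head loss (Darcy-Weisbach):
  hf = 0.0259 * (397/0.191) * (2.41^2 / (2*9.81))
  hf = 15.936 m
Step 3 — total head: H = 10 + 15.936 = 25.936 m
Step 4 — hydraulic power (P = rho*g*Q*H):
  P = 1000 * 9.81 * 0.069052 * 25.936 = 17600 W
Therefore the hydraulic power required at the pump = 17600 W.


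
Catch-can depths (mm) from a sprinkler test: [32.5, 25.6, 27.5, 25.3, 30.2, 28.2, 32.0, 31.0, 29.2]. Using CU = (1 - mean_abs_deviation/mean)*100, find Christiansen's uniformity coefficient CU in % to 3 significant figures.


mean = 29.056 mm
mean |d_i - mean| = 2.1383 mm
CU = (1 - 2.1383/29.056)*100 = 92.6 %
Therefore Christiansen's uniformity coefficient CU = 92.6 %.


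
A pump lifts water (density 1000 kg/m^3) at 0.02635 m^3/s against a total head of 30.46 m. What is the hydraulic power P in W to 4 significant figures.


Approach: apply the hydraulic power relation, P = rho*g*Q*H.
P = 1000 * 9.81 * 0.02635 * 30.46 = 7874 W
Therefore the hydraulic power P = 7874 W.


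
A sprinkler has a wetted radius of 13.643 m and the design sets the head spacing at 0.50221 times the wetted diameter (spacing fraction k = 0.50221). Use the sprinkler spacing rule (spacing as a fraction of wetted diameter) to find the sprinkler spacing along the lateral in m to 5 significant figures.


Approach: apply the sprinkler spacing rule (spacing as a fraction of wetted diameter), S = k*(2*R).
S = 0.50221 * (2 * 13.643) = 13.703 m
Therefore the sprinkler spacing along the lateral = 13.703 m.


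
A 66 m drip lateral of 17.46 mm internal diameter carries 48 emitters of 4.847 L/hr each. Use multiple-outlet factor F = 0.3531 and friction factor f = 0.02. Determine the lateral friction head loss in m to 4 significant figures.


Approach: apply Darcy-Weisbach with the multiple-outlet F-factor, Q = n*q/(3600*1000) m^3/s; v = Q/A; hf = F*f*(L/D)*(v^2/(2g)).
Q = 48*4.847/(3600*1000) = 6.46267e-05 m^3/s
A = pi*(17.46e-3/2)^2 = 2.39430e-04 m^2, so v = Q/A = 0.269919 m/s
hf = 0.3531*0.02*(66/0.01746)*(0.269919^2/(2*9.81)) = 0.09913 m
Therefore the lateral friction head loss = 0.09913 m.


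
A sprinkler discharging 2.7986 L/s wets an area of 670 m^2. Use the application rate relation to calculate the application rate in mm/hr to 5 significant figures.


Approach: apply the application rate relation, rate = (Q/A)*3600.
rate = (2.7986 / 670) * 3600 = 15.037 mm/hr
Therefore the application rate = 15.037 mm/hr.


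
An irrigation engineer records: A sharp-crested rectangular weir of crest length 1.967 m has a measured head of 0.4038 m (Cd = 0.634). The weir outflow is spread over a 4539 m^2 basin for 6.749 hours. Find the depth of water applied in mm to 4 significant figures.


Approach: apply the rectangular weir equation with a volume-to-depth conversion, Q = (2/3)*Cd*L*sqrt(2g)*H^1.5; d = Q*t/A * 1000.
Step 1 — weir discharge:
  Q = (2/3)*0.634*1.967*sqrt(2*9.81)*0.4038^1.5 = 0.944934 m^3/s
Step 2 — volume: V = 0.944934 * 6.749*3600 = 22958.5 m^3
Step 3 — depth: d = V/A * 1000 = 22958.5/4539 * 1000 = 5058 mm
Therefore the depth of water applied = 5058 mm.


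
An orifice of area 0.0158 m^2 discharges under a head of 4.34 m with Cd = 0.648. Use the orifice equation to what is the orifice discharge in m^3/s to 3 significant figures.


Approach: apply the orifice equation, Q = Cd*A*sqrt(2*g*h).
Q = 0.648 * 0.0158 * sqrt(2*9.81*4.34) = 0.0945 m^3/s
Therefore the orifice discharge = 0.0945 m^3/s.


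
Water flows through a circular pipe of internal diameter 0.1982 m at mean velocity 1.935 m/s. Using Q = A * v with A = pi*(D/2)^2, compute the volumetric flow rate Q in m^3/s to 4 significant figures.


A = pi*(0.1982/2)^2 = 0.0308530 m^2
Q = 0.0308530 * 1.935 = 0.05970 m^3/s
Therefore the volumetric flow rate Q = 0.05970 m^3/s.


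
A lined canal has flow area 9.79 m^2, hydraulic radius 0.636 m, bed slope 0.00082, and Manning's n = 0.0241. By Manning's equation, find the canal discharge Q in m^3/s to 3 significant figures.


Approach: apply Manning's equation, Q = (1/n)*A*R^(2/3)*S^(1/2).
Q = (1/0.0241) * 9.79 * 0.636^(2/3) * 0.00082^(1/2) = 8.60 m^3/s
Therefore the canal discharge Q = 8.60 m^3/s.


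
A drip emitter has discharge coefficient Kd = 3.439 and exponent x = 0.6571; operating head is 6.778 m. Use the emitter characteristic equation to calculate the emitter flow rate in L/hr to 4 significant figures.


Approach: apply the emitter characteristic equation, q = Kd * h^x.
q = 3.439 * 6.778^0.6571 = 12.09 L/hr
Therefore the emitter flow rate = 12.09 L/hr.


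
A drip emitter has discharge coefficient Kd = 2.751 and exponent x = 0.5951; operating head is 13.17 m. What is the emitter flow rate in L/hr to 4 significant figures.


Approach: apply the emitter characteristic equation, q = Kd * h^x.
q = 2.751 * 13.17^0.5951 = 12.76 L/hr
Therefore the emitter flow rate = 12.76 L/hr.


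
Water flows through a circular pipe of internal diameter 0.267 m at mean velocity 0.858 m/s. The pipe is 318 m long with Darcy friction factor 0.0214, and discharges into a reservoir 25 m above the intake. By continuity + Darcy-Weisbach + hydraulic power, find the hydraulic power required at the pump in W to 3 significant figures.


Approach: apply continuity + Darcy-Weisbach + hydraulic power, Q = A*v; hf = f*(L/D)*(v^2/(2g)); H = static + hf; P = rho*g*Q*H.
Step 1 — flow rate (continuity, Q = A*v):
  A = pi*(0.267/2)^2 = 0.055990 m^2
  Q = 0.055990 * 0.858 = 0.048040 m^3/s
Step 2 — friction head loss (Darcy-Weisbach):
  hf = 0.0214 * (318/0.267) * (0.858^2 / (2*9.81))
  hf = 0.95632 m
Step 3 — total head: H = 25 + 0.95632 = 25.956 m
Step 4 — hydraulic power (P = rho*g*Q*H):
  P = 1000 * 9.81 * 0.048040 * 25.956 = 12200 W
Therefore the hydraulic power required at the pump = 12200 W.
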